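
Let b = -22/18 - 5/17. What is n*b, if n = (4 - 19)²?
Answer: -5800/17 ≈ -341.18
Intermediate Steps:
b = -232/153 (b = -22*1/18 - 5*1/17 = -11/9 - 5/17 = -232/153 ≈ -1.5163)
n = 225 (n = (-15)² = 225)
n*b = 225*(-232/153) = -5800/17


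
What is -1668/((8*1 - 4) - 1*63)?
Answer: 1668/59 ≈ 28.271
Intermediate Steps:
-1668/((8*1 - 4) - 1*63) = -1668/((8 - 4) - 63) = -1668/(4 - 63) = -1668/(-59) = -1668*(-1/59) = 1668/59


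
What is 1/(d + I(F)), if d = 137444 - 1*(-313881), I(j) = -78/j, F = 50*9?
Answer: 75/33849362 ≈ 2.2157e-6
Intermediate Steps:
F = 450
d = 451325 (d = 137444 + 313881 = 451325)
1/(d + I(F)) = 1/(451325 - 78/450) = 1/(451325 - 78*1/450) = 1/(451325 - 13/75) = 1/(33849362/75) = 75/33849362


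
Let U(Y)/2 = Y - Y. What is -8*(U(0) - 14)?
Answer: 112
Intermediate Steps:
U(Y) = 0 (U(Y) = 2*(Y - Y) = 2*0 = 0)
-8*(U(0) - 14) = -8*(0 - 14) = -8*(-14) = 112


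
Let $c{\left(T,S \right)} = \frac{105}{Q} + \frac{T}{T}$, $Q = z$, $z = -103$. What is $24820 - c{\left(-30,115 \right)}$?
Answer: $\frac{2556462}{103} \approx 24820.0$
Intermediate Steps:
$Q = -103$
$c{\left(T,S \right)} = - \frac{2}{103}$ ($c{\left(T,S \right)} = \frac{105}{-103} + \frac{T}{T} = 105 \left(- \frac{1}{103}\right) + 1 = - \frac{105}{103} + 1 = - \frac{2}{103}$)
$24820 - c{\left(-30,115 \right)} = 24820 - - \frac{2}{103} = 24820 + \frac{2}{103} = \frac{2556462}{103}$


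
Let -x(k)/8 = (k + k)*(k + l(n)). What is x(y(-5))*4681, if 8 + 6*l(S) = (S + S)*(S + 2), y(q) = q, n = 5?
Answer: 5991680/3 ≈ 1.9972e+6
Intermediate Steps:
l(S) = -4/3 + S*(2 + S)/3 (l(S) = -4/3 + ((S + S)*(S + 2))/6 = -4/3 + ((2*S)*(2 + S))/6 = -4/3 + (2*S*(2 + S))/6 = -4/3 + S*(2 + S)/3)
x(k) = -16*k*(31/3 + k) (x(k) = -8*(k + k)*(k + (-4/3 + (1/3)*5**2 + (2/3)*5)) = -8*2*k*(k + (-4/3 + (1/3)*25 + 10/3)) = -8*2*k*(k + (-4/3 + 25/3 + 10/3)) = -8*2*k*(k + 31/3) = -8*2*k*(31/3 + k) = -16*k*(31/3 + k))
x(y(-5))*4681 = -16/3*(-5)*(31 + 3*(-5))*4681 = -16/3*(-5)*(31 - 15)*4681 = -16/3*(-5)*16*4681 = (1280/3)*4681 = 5991680/3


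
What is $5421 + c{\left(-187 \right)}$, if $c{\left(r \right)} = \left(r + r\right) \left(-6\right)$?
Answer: $7665$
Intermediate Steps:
$c{\left(r \right)} = - 12 r$ ($c{\left(r \right)} = 2 r \left(-6\right) = - 12 r$)
$5421 + c{\left(-187 \right)} = 5421 - -2244 = 5421 + 2244 = 7665$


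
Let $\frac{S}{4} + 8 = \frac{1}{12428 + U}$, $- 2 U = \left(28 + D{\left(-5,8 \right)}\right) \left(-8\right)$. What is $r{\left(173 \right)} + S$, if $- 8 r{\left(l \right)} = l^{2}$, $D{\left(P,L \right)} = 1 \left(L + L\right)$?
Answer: $- \frac{95112927}{25208} \approx -3773.1$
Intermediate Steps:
$D{\left(P,L \right)} = 2 L$ ($D{\left(P,L \right)} = 1 \cdot 2 L = 2 L$)
$U = 176$ ($U = - \frac{\left(28 + 2 \cdot 8\right) \left(-8\right)}{2} = - \frac{\left(28 + 16\right) \left(-8\right)}{2} = - \frac{44 \left(-8\right)}{2} = \left(- \frac{1}{2}\right) \left(-352\right) = 176$)
$S = - \frac{100831}{3151}$ ($S = -32 + \frac{4}{12428 + 176} = -32 + \frac{4}{12604} = -32 + 4 \cdot \frac{1}{12604} = -32 + \frac{1}{3151} = - \frac{100831}{3151} \approx -32.0$)
$r{\left(l \right)} = - \frac{l^{2}}{8}$
$r{\left(173 \right)} + S = - \frac{173^{2}}{8} - \frac{100831}{3151} = \left(- \frac{1}{8}\right) 29929 - \frac{100831}{3151} = - \frac{29929}{8} - \frac{100831}{3151} = - \frac{95112927}{25208}$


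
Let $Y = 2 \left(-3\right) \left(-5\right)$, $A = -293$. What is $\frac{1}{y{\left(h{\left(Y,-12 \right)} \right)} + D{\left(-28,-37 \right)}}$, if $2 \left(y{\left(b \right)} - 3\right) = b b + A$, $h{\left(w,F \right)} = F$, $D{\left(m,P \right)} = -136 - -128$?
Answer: $- \frac{2}{159} \approx -0.012579$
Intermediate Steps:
$D{\left(m,P \right)} = -8$ ($D{\left(m,P \right)} = -136 + 128 = -8$)
$Y = 30$ ($Y = \left(-6\right) \left(-5\right) = 30$)
$y{\left(b \right)} = - \frac{287}{2} + \frac{b^{2}}{2}$ ($y{\left(b \right)} = 3 + \frac{b b - 293}{2} = 3 + \frac{b^{2} - 293}{2} = 3 + \frac{-293 + b^{2}}{2} = 3 + \left(- \frac{293}{2} + \frac{b^{2}}{2}\right) = - \frac{287}{2} + \frac{b^{2}}{2}$)
$\frac{1}{y{\left(h{\left(Y,-12 \right)} \right)} + D{\left(-28,-37 \right)}} = \frac{1}{\left(- \frac{287}{2} + \frac{\left(-12\right)^{2}}{2}\right) - 8} = \frac{1}{\left(- \frac{287}{2} + \frac{1}{2} \cdot 144\right) - 8} = \frac{1}{\left(- \frac{287}{2} + 72\right) - 8} = \frac{1}{- \frac{143}{2} - 8} = \frac{1}{- \frac{159}{2}} = - \frac{2}{159}$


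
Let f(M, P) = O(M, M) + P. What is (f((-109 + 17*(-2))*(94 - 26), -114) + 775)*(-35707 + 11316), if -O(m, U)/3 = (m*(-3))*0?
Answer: -16122451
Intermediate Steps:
O(m, U) = 0 (O(m, U) = -3*m*(-3)*0 = -3*(-3*m)*0 = -3*0 = 0)
f(M, P) = P (f(M, P) = 0 + P = P)
(f((-109 + 17*(-2))*(94 - 26), -114) + 775)*(-35707 + 11316) = (-114 + 775)*(-35707 + 11316) = 661*(-24391) = -16122451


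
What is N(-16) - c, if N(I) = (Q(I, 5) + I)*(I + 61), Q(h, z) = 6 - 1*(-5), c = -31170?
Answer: 30945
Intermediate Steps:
Q(h, z) = 11 (Q(h, z) = 6 + 5 = 11)
N(I) = (11 + I)*(61 + I) (N(I) = (11 + I)*(I + 61) = (11 + I)*(61 + I))
N(-16) - c = (671 + (-16)² + 72*(-16)) - 1*(-31170) = (671 + 256 - 1152) + 31170 = -225 + 31170 = 30945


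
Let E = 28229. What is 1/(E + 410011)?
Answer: 1/438240 ≈ 2.2819e-6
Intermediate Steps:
1/(E + 410011) = 1/(28229 + 410011) = 1/438240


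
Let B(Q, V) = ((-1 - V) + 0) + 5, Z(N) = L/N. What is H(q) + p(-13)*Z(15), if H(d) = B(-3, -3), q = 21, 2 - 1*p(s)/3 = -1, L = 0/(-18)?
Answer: 7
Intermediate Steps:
L = 0 (L = 0*(-1/18) = 0)
p(s) = 9 (p(s) = 6 - 3*(-1) = 6 + 3 = 9)
Z(N) = 0 (Z(N) = 0/N = 0)
B(Q, V) = 4 - V (B(Q, V) = (-1 - V) + 5 = 4 - V)
H(d) = 7 (H(d) = 4 - 1*(-3) = 4 + 3 = 7)
H(q) + p(-13)*Z(15) = 7 + 9*0 = 7 + 0 = 7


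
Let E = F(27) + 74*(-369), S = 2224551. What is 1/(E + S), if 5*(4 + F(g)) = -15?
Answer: 1/2197238 ≈ 4.5512e-7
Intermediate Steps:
F(g) = -7 (F(g) = -4 + (⅕)*(-15) = -4 - 3 = -7)
E = -27313 (E = -7 + 74*(-369) = -7 - 27306 = -27313)
1/(E + S) = 1/(-27313 + 2224551) = 1/2197238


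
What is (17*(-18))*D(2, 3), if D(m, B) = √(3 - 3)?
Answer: 0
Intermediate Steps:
D(m, B) = 0 (D(m, B) = √0 = 0)
(17*(-18))*D(2, 3) = (17*(-18))*0 = -306*0 = 0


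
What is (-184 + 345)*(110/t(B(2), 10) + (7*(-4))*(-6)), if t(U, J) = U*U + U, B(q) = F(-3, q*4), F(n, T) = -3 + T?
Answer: 82915/3 ≈ 27638.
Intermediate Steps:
B(q) = -3 + 4*q (B(q) = -3 + q*4 = -3 + 4*q)
t(U, J) = U + U² (t(U, J) = U² + U = U + U²)
(-184 + 345)*(110/t(B(2), 10) + (7*(-4))*(-6)) = (-184 + 345)*(110/(((-3 + 4*2)*(1 + (-3 + 4*2)))) + (7*(-4))*(-6)) = 161*(110/(((-3 + 8)*(1 + (-3 + 8)))) - 28*(-6)) = 161*(110/((5*(1 + 5))) + 168) = 161*(110/((5*6)) + 168) = 161*(110/30 + 168) = 161*(110*(1/30) + 168) = 161*(11/3 + 168) = 161*(515/3) = 82915/3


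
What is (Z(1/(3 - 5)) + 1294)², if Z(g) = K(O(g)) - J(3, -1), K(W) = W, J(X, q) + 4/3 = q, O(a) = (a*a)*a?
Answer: 967769881/576 ≈ 1.6802e+6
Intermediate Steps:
O(a) = a³ (O(a) = a²*a = a³)
J(X, q) = -4/3 + q
Z(g) = 7/3 + g³ (Z(g) = g³ - (-4/3 - 1) = g³ - 1*(-7/3) = g³ + 7/3 = 7/3 + g³)
(Z(1/(3 - 5)) + 1294)² = ((7/3 + (1/(3 - 5))³) + 1294)² = ((7/3 + (1/(-2))³) + 1294)² = ((7/3 + (-½)³) + 1294)² = ((7/3 - ⅛) + 1294)² = (53/24 + 1294)² = (31109/24)² = 967769881/576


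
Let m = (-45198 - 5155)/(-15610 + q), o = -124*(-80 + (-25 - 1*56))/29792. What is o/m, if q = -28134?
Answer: 3898684/6696949 ≈ 0.58216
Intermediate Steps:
o = 713/1064 (o = -124*(-80 + (-25 - 56))*(1/29792) = -124*(-80 - 81)*(1/29792) = -124*(-161)*(1/29792) = 19964*(1/29792) = 713/1064 ≈ 0.67011)
m = 50353/43744 (m = (-45198 - 5155)/(-15610 - 28134) = -50353/(-43744) = -50353*(-1/43744) = 50353/43744 ≈ 1.1511)
o/m = 713/(1064*(50353/43744)) = (713/1064)*(43744/50353) = 3898684/6696949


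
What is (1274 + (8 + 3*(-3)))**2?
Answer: 1620529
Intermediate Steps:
(1274 + (8 + 3*(-3)))**2 = (1274 + (8 - 9))**2 = (1274 - 1)**2 = 1273**2 = 1620529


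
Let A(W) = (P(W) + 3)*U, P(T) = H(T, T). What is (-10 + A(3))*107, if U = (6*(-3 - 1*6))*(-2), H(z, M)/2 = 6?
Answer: 172270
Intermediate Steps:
H(z, M) = 12 (H(z, M) = 2*6 = 12)
P(T) = 12
U = 108 (U = (6*(-3 - 6))*(-2) = (6*(-9))*(-2) = -54*(-2) = 108)
A(W) = 1620 (A(W) = (12 + 3)*108 = 15*108 = 1620)
(-10 + A(3))*107 = (-10 + 1620)*107 = 1610*107 = 172270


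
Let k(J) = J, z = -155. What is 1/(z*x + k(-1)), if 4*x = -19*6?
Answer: 2/8833 ≈ 0.00022642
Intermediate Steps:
x = -57/2 (x = (-19*6)/4 = (¼)*(-114) = -57/2 ≈ -28.500)
1/(z*x + k(-1)) = 1/(-155*(-57/2) - 1) = 1/(8835/2 - 1) = 1/(8833/2) = 2/8833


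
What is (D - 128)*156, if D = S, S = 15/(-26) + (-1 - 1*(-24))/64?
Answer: -320031/16 ≈ -20002.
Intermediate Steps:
S = -181/832 (S = 15*(-1/26) + (-1 + 24)*(1/64) = -15/26 + 23*(1/64) = -15/26 + 23/64 = -181/832 ≈ -0.21755)
D = -181/832 ≈ -0.21755
(D - 128)*156 = (-181/832 - 128)*156 = -106677/832*156 = -320031/16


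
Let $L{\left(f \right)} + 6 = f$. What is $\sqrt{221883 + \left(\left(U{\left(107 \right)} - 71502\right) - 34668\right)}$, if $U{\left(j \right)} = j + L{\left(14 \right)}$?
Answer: $2 \sqrt{28957} \approx 340.33$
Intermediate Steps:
$L{\left(f \right)} = -6 + f$
$U{\left(j \right)} = 8 + j$ ($U{\left(j \right)} = j + \left(-6 + 14\right) = j + 8 = 8 + j$)
$\sqrt{221883 + \left(\left(U{\left(107 \right)} - 71502\right) - 34668\right)} = \sqrt{221883 + \left(\left(\left(8 + 107\right) - 71502\right) - 34668\right)} = \sqrt{221883 + \left(\left(115 - 71502\right) - 34668\right)} = \sqrt{221883 - 106055} = \sqrt{115828} = 2 \sqrt{28957}$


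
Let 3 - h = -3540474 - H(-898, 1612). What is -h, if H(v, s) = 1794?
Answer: -3542271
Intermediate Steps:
h = 3542271 (h = 3 - (-3540474 - 1*1794) = 3 - (-3540474 - 1794) = 3 - 1*(-3542268) = 3 + 3542268 = 3542271)
-h = -1*3542271 = -3542271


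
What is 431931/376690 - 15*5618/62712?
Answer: -388034119/1968581940 ≈ -0.19711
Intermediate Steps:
431931/376690 - 15*5618/62712 = 431931*(1/376690) - 84270*1/62712 = 431931/376690 - 14045/10452 = -388034119/1968581940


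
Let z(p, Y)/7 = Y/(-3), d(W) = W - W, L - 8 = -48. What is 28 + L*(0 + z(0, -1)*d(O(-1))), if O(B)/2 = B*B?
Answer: 28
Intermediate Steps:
L = -40 (L = 8 - 48 = -40)
O(B) = 2*B**2 (O(B) = 2*(B*B) = 2*B**2)
d(W) = 0
z(p, Y) = -7*Y/3 (z(p, Y) = 7*(Y/(-3)) = 7*(Y*(-1/3)) = 7*(-Y/3) = -7*Y/3)
28 + L*(0 + z(0, -1)*d(O(-1))) = 28 - 40*(0 - 7/3*(-1)*0) = 28 - 40*(0 + (7/3)*0) = 28 - 40*(0 + 0) = 28 - 40*0 = 28 + 0 = 28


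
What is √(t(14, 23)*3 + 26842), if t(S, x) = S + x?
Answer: √26953 ≈ 164.17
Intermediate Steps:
√(t(14, 23)*3 + 26842) = √((14 + 23)*3 + 26842) = √(37*3 + 26842) = √(111 + 26842) = √26953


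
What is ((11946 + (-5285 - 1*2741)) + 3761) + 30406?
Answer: 38087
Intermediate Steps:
((11946 + (-5285 - 1*2741)) + 3761) + 30406 = ((11946 + (-5285 - 2741)) + 3761) + 30406 = ((11946 - 8026) + 3761) + 30406 = (3920 + 3761) + 30406 = 7681 + 30406 = 38087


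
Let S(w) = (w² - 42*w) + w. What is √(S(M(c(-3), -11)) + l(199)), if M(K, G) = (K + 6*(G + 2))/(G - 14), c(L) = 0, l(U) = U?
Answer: √71941/25 ≈ 10.729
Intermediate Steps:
M(K, G) = (12 + K + 6*G)/(-14 + G) (M(K, G) = (K + 6*(2 + G))/(-14 + G) = (K + (12 + 6*G))/(-14 + G) = (12 + K + 6*G)/(-14 + G))
S(w) = w² - 41*w
√(S(M(c(-3), -11)) + l(199)) = √(((12 + 0 + 6*(-11))/(-14 - 11))*(-41 + (12 + 0 + 6*(-11))/(-14 - 11)) + 199) = √(((12 + 0 - 66)/(-25))*(-41 + (12 + 0 - 66)/(-25)) + 199) = √((-1/25*(-54))*(-41 - 1/25*(-54)) + 199) = √(54*(-41 + 54/25)/25 + 199) = √((54/25)*(-971/25) + 199) = √(-52434/625 + 199) = √(71941/625) = √71941/25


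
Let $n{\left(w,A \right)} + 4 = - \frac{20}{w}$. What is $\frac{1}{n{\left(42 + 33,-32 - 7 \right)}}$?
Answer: $- \frac{15}{64} \approx -0.23438$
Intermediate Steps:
$n{\left(w,A \right)} = -4 - \frac{20}{w}$
$\frac{1}{n{\left(42 + 33,-32 - 7 \right)}} = \frac{1}{-4 - \frac{20}{42 + 33}} = \frac{1}{-4 - \frac{20}{75}} = \frac{1}{-4 - \frac{4}{15}} = \frac{1}{- \frac{64}{15}} = - \frac{15}{64}$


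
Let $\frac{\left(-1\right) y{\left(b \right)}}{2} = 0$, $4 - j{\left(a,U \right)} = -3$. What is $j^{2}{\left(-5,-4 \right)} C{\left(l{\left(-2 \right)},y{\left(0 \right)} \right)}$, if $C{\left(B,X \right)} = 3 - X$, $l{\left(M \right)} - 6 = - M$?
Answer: $147$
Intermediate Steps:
$l{\left(M \right)} = 6 - M$
$j{\left(a,U \right)} = 7$ ($j{\left(a,U \right)} = 4 - -3 = 4 + 3 = 7$)
$y{\left(b \right)} = 0$ ($y{\left(b \right)} = \left(-2\right) 0 = 0$)
$j^{2}{\left(-5,-4 \right)} C{\left(l{\left(-2 \right)},y{\left(0 \right)} \right)} = 7^{2} \left(3 - 0\right) = 49 \left(3 + 0\right) = 49 \cdot 3 = 147$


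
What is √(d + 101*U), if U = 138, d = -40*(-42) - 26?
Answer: 2*√3898 ≈ 124.87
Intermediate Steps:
d = 1654 (d = 1680 - 26 = 1654)
√(d + 101*U) = √(1654 + 101*138) = √(1654 + 13938) = √15592 = 2*√3898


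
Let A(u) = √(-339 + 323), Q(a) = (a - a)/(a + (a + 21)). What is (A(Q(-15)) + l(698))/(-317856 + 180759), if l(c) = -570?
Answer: 190/45699 - 4*I/137097 ≈ 0.0041576 - 2.9176e-5*I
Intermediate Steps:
Q(a) = 0 (Q(a) = 0/(a + (21 + a)) = 0/(21 + 2*a) = 0)
A(u) = 4*I (A(u) = √(-16) = 4*I)
(A(Q(-15)) + l(698))/(-317856 + 180759) = (4*I - 570)/(-317856 + 180759) = (-570 + 4*I)/(-137097) = (-570 + 4*I)*(-1/137097) = 190/45699 - 4*I/137097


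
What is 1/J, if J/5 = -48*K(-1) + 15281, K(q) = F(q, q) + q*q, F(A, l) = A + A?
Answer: 1/76645 ≈ 1.3047e-5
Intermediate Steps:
F(A, l) = 2*A
K(q) = q**2 + 2*q (K(q) = 2*q + q*q = 2*q + q**2 = q**2 + 2*q)
J = 76645 (J = 5*(-(-48)*(2 - 1) + 15281) = 5*(-(-48) + 15281) = 5*(-48*(-1) + 15281) = 5*(48 + 15281) = 5*15329 = 76645)
1/J = 1/76645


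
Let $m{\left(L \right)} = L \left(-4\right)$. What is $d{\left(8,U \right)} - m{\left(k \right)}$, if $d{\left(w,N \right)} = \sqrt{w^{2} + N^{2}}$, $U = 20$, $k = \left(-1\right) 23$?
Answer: $-92 + 4 \sqrt{29} \approx -70.459$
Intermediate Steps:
$k = -23$
$m{\left(L \right)} = - 4 L$
$d{\left(w,N \right)} = \sqrt{N^{2} + w^{2}}$
$d{\left(8,U \right)} - m{\left(k \right)} = \sqrt{20^{2} + 8^{2}} - \left(-4\right) \left(-23\right) = \sqrt{400 + 64} - 92 = \sqrt{464} - 92 = 4 \sqrt{29} - 92 = -92 + 4 \sqrt{29}$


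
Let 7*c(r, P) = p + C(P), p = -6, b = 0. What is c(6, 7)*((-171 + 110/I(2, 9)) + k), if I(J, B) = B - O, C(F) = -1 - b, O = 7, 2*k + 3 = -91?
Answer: 163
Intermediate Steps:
k = -47 (k = -3/2 + (½)*(-91) = -3/2 - 91/2 = -47)
C(F) = -1 (C(F) = -1 - 1*0 = -1 + 0 = -1)
I(J, B) = -7 + B (I(J, B) = B - 1*7 = B - 7 = -7 + B)
c(r, P) = -1 (c(r, P) = (-6 - 1)/7 = (⅐)*(-7) = -1)
c(6, 7)*((-171 + 110/I(2, 9)) + k) = -((-171 + 110/(-7 + 9)) - 47) = -((-171 + 110/2) - 47) = -((-171 + 110*(½)) - 47) = -((-171 + 55) - 47) = -(-116 - 47) = -1*(-163) = 163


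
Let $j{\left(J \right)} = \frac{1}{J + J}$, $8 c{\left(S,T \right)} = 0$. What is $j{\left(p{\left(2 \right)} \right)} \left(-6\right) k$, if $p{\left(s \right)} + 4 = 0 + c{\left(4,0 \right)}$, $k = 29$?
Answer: $\frac{87}{4} \approx 21.75$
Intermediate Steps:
$c{\left(S,T \right)} = 0$ ($c{\left(S,T \right)} = \frac{1}{8} \cdot 0 = 0$)
$p{\left(s \right)} = -4$ ($p{\left(s \right)} = -4 + \left(0 + 0\right) = -4 + 0 = -4$)
$j{\left(J \right)} = \frac{1}{2 J}$
$j{\left(p{\left(2 \right)} \right)} \left(-6\right) k = \frac{1}{2 \left(-4\right)} \left(-6\right) 29 = \frac{1}{2} \left(- \frac{1}{4}\right) \left(-6\right) 29 = \left(- \frac{1}{8}\right) \left(-6\right) 29 = \frac{3}{4} \cdot 29 = \frac{87}{4}$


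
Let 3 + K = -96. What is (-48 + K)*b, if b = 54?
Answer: -7938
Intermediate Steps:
K = -99 (K = -3 - 96 = -99)
(-48 + K)*b = (-48 - 99)*54 = -147*54 = -7938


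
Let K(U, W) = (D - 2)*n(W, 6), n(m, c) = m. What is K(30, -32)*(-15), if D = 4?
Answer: 960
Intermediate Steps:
K(U, W) = 2*W (K(U, W) = (4 - 2)*W = 2*W)
K(30, -32)*(-15) = (2*(-32))*(-15) = -64*(-15) = 960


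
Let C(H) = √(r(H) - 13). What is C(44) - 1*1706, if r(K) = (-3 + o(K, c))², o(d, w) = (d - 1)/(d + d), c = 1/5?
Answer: -1706 + 3*I*√5759/88 ≈ -1706.0 + 2.5871*I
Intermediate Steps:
c = ⅕ ≈ 0.20000
o(d, w) = (-1 + d)/(2*d) (o(d, w) = (-1 + d)/((2*d)) = (-1 + d)*(1/(2*d)) = (-1 + d)/(2*d))
r(K) = (-3 + (-1 + K)/(2*K))²
C(H) = √(-13 + (1 + 5*H)²/(4*H²)) (C(H) = √((1 + 5*H)²/(4*H²) - 13) = √(-13 + (1 + 5*H)²/(4*H²)))
C(44) - 1*1706 = √(-27 + 44⁻² + 10/44)/2 - 1*1706 = √(-27 + 1/1936 + 10*(1/44))/2 - 1706 = √(-27 + 1/1936 + 5/22)/2 - 1706 = √(-51831/1936)/2 - 1706 = (3*I*√5759/44)/2 - 1706 = 3*I*√5759/88 - 1706 = -1706 + 3*I*√5759/88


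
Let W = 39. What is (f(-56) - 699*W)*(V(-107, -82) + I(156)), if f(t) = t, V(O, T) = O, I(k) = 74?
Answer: 901461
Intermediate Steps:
(f(-56) - 699*W)*(V(-107, -82) + I(156)) = (-56 - 699*39)*(-107 + 74) = (-56 - 27261)*(-33) = -27317*(-33) = 901461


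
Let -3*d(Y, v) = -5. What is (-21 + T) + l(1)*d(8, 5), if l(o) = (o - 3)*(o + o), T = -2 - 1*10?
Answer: -119/3 ≈ -39.667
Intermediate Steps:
d(Y, v) = 5/3 (d(Y, v) = -⅓*(-5) = 5/3)
T = -12 (T = -2 - 10 = -12)
l(o) = 2*o*(-3 + o) (l(o) = (-3 + o)*(2*o) = 2*o*(-3 + o))
(-21 + T) + l(1)*d(8, 5) = (-21 - 12) + (2*1*(-3 + 1))*(5/3) = -33 + (2*1*(-2))*(5/3) = -33 - 4*5/3 = -33 - 20/3 = -119/3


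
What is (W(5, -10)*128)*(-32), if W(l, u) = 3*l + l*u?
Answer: 143360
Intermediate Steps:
(W(5, -10)*128)*(-32) = ((5*(3 - 10))*128)*(-32) = ((5*(-7))*128)*(-32) = -35*128*(-32) = -4480*(-32) = 143360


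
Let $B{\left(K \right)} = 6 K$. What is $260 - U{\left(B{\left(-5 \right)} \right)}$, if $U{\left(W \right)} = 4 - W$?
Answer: $226$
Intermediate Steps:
$260 - U{\left(B{\left(-5 \right)} \right)} = 260 - \left(4 - 6 \left(-5\right)\right) = 260 - \left(4 - -30\right) = 260 - \left(4 + 30\right) = 260 - 34 = 226$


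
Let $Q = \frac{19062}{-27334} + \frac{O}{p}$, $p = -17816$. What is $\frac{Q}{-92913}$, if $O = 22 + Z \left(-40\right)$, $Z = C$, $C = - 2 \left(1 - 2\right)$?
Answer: $\frac{84505805}{11311752277668} \approx 7.4706 \cdot 10^{-6}$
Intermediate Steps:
$C = 2$ ($C = \left(-2\right) \left(-1\right) = 2$)
$Z = 2$
$O = -58$ ($O = 22 + 2 \left(-40\right) = 22 - 80 = -58$)
$Q = - \frac{84505805}{121745636}$ ($Q = \frac{19062}{-27334} - \frac{58}{-17816} = 19062 \left(- \frac{1}{27334}\right) - - \frac{29}{8908} = - \frac{9531}{13667} + \frac{29}{8908} = - \frac{84505805}{121745636} \approx -0.69412$)
$\frac{Q}{-92913} = - \frac{84505805}{121745636 \left(-92913\right)} = \left(- \frac{84505805}{121745636}\right) \left(- \frac{1}{92913}\right) = \frac{84505805}{11311752277668}$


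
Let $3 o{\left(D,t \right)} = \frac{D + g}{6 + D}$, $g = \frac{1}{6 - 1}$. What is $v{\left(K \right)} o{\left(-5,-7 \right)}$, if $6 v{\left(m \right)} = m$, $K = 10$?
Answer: $- \frac{8}{3} \approx -2.6667$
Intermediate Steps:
$v{\left(m \right)} = \frac{m}{6}$
$g = \frac{1}{5} \approx 0.2$
$o{\left(D,t \right)} = \frac{\frac{1}{5} + D}{3 \left(6 + D\right)}$ ($o{\left(D,t \right)} = \frac{\left(D + \frac{1}{5}\right) \frac{1}{6 + D}}{3} = \frac{\left(\frac{1}{5} + D\right) \frac{1}{6 + D}}{3} = \frac{\frac{1}{6 + D} \left(\frac{1}{5} + D\right)}{3} = \frac{\frac{1}{5} + D}{3 \left(6 + D\right)}$)
$v{\left(K \right)} o{\left(-5,-7 \right)} = \frac{1}{6} \cdot 10 \frac{1 + 5 \left(-5\right)}{15 \left(6 - 5\right)} = \frac{5 \frac{1 - 25}{15 \cdot 1}}{3} = \frac{5 \cdot \frac{1}{15} \cdot 1 \left(-24\right)}{3} = \frac{5}{3} \left(- \frac{8}{5}\right) = - \frac{8}{3}$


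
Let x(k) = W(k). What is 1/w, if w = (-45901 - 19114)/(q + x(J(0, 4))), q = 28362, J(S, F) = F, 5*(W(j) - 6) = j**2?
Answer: -141856/325075 ≈ -0.43638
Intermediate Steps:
W(j) = 6 + j**2/5
x(k) = 6 + k**2/5
w = -325075/141856 (w = (-45901 - 19114)/(28362 + (6 + (1/5)*4**2)) = -65015/(28362 + (6 + (1/5)*16)) = -65015/(28362 + (6 + 16/5)) = -65015/(28362 + 46/5) = -65015/141856/5 = -65015*5/141856 = -325075/141856 ≈ -2.2916)
1/w = 1/(-325075/141856) = -141856/325075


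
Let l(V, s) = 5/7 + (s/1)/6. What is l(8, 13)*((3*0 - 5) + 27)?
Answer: 1331/21 ≈ 63.381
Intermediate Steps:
l(V, s) = 5/7 + s/6 (l(V, s) = 5*(1/7) + (s*1)*(1/6) = 5/7 + s*(1/6) = 5/7 + s/6)
l(8, 13)*((3*0 - 5) + 27) = (5/7 + (1/6)*13)*((3*0 - 5) + 27) = (5/7 + 13/6)*((0 - 5) + 27) = 121*(-5 + 27)/42 = (121/42)*22 = 1331/21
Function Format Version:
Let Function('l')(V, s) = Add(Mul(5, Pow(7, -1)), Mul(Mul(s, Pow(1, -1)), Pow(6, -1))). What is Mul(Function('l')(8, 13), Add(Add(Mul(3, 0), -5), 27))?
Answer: Rational(1331, 21) ≈ 63.381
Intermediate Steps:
Function('l')(V, s) = Add(Rational(5, 7), Mul(Rational(1, 6), s)) (Function('l')(V, s) = Add(Mul(5, Rational(1, 7)), Mul(Mul(s, 1), Rational(1, 6))) = Add(Rational(5, 7), Mul(s, Rational(1, 6))) = Add(Rational(5, 7), Mul(Rational(1, 6), s)))
Mul(Function('l')(8, 13), Add(Add(Mul(3, 0), -5), 27)) = Mul(Add(Rational(5, 7), Mul(Rational(1, 6), 13)), Add(Add(Mul(3, 0), -5), 27)) = Mul(Add(Rational(5, 7), Rational(13, 6)), Add(Add(0, -5), 27)) = Mul(Rational(121, 42), Add(-5, 27)) = Mul(Rational(121, 42), 22) = Rational(1331, 21)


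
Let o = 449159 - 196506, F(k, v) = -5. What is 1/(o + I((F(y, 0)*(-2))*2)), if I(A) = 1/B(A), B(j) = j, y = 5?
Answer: 20/5053061 ≈ 3.9580e-6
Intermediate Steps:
I(A) = 1/A
o = 252653
1/(o + I((F(y, 0)*(-2))*2)) = 1/(252653 + 1/(-5*(-2)*2)) = 1/(252653 + 1/(10*2)) = 1/(252653 + 1/20) = 1/(5053061/20) = 20/5053061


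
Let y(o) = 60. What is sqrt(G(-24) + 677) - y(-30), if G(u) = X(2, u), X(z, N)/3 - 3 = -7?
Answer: -60 + sqrt(665) ≈ -34.212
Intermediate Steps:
X(z, N) = -12 (X(z, N) = 9 + 3*(-7) = 9 - 21 = -12)
G(u) = -12
sqrt(G(-24) + 677) - y(-30) = sqrt(-12 + 677) - 1*60 = sqrt(665) - 60 = -60 + sqrt(665)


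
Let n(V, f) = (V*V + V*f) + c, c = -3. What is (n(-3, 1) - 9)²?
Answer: 36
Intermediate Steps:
n(V, f) = -3 + V² + V*f (n(V, f) = (V*V + V*f) - 3 = (V² + V*f) - 3 = -3 + V² + V*f)
(n(-3, 1) - 9)² = ((-3 + (-3)² - 3*1) - 9)² = ((-3 + 9 - 3) - 9)² = (3 - 9)² = (-6)² = 36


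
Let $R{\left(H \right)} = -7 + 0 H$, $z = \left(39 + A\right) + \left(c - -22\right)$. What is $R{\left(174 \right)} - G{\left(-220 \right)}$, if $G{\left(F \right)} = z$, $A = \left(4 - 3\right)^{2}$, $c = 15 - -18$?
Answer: $-102$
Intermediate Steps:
$c = 33$ ($c = 15 + 18 = 33$)
$A = 1$ ($A = 1^{2} = 1$)
$z = 95$ ($z = \left(39 + 1\right) + \left(33 - -22\right) = 40 + \left(33 + 22\right) = 40 + 55 = 95$)
$G{\left(F \right)} = 95$
$R{\left(H \right)} = -7$ ($R{\left(H \right)} = -7 + 0 = -7$)
$R{\left(174 \right)} - G{\left(-220 \right)} = -7 - 95 = -102$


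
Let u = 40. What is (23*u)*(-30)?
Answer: -27600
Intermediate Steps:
(23*u)*(-30) = (23*40)*(-30) = 920*(-30) = -27600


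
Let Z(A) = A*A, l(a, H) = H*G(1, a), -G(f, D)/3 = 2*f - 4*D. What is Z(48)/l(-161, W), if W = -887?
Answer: 384/286501 ≈ 0.0013403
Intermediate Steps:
G(f, D) = -6*f + 12*D (G(f, D) = -3*(2*f - 4*D) = -3*(-4*D + 2*f) = -6*f + 12*D)
l(a, H) = H*(-6 + 12*a) (l(a, H) = H*(-6*1 + 12*a) = H*(-6 + 12*a))
Z(A) = A²
Z(48)/l(-161, W) = 48²/((6*(-887)*(-1 + 2*(-161)))) = 2304/((6*(-887)*(-1 - 322))) = 2304/((6*(-887)*(-323))) = 2304/1719006 = 2304*(1/1719006) = 384/286501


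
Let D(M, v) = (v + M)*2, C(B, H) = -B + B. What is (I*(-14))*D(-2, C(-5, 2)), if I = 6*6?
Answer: 2016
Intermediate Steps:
C(B, H) = 0
I = 36
D(M, v) = 2*M + 2*v (D(M, v) = (M + v)*2 = 2*M + 2*v)
(I*(-14))*D(-2, C(-5, 2)) = (36*(-14))*(2*(-2) + 2*0) = -504*(-4 + 0) = -504*(-4) = 2016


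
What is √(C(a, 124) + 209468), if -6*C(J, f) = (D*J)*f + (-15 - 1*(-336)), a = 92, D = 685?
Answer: I*√39347958/6 ≈ 1045.5*I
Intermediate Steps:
C(J, f) = -107/2 - 685*J*f/6 (C(J, f) = -((685*J)*f + (-15 - 1*(-336)))/6 = -(685*J*f + (-15 + 336))/6 = -(685*J*f + 321)/6 = -(321 + 685*J*f)/6 = -107/2 - 685*J*f/6)
√(C(a, 124) + 209468) = √((-107/2 - 685/6*92*124) + 209468) = √((-107/2 - 3907240/3) + 209468) = √(-7814801/6 + 209468) = √(-6557993/6) = I*√39347958/6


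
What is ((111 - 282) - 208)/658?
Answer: -379/658 ≈ -0.57599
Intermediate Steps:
((111 - 282) - 208)/658 = (-171 - 208)*(1/658) = -379*1/658 = -379/658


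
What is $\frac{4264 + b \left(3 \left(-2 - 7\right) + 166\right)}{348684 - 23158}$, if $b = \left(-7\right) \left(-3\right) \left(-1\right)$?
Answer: $\frac{1345}{325526} \approx 0.0041318$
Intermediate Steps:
$b = -21$ ($b = 21 \left(-1\right) = -21$)
$\frac{4264 + b \left(3 \left(-2 - 7\right) + 166\right)}{348684 - 23158} = \frac{4264 - 21 \left(3 \left(-2 - 7\right) + 166\right)}{348684 - 23158} = \frac{4264 - 21 \left(3 \left(-9\right) + 166\right)}{325526} = \left(4264 - 21 \left(-27 + 166\right)\right) \frac{1}{325526} = \left(4264 - 2919\right) \frac{1}{325526} = 1345 \cdot \frac{1}{325526} = \frac{1345}{325526}$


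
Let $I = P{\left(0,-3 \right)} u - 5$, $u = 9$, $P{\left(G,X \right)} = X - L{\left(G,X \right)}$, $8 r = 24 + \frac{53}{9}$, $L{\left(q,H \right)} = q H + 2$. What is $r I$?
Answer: $- \frac{6725}{36} \approx -186.81$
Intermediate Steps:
$L{\left(q,H \right)} = 2 + H q$ ($L{\left(q,H \right)} = H q + 2 = 2 + H q$)
$r = \frac{269}{72}$ ($r = \frac{24 + \frac{53}{9}}{8} = \frac{1}{8} \cdot \frac{269}{9} = \frac{269}{72} \approx 3.7361$)
$P{\left(G,X \right)} = -2 + X - G X$ ($P{\left(G,X \right)} = X - \left(2 + X G\right) = X - \left(2 + G X\right) = -2 + X - G X$)
$I = -50$ ($I = \left(-2 - 3 - 0 \left(-3\right)\right) 9 - 5 = \left(-2 - 3 + 0\right) 9 - 5 = \left(-5\right) 9 - 5 = -45 - 5 = -50$)
$r I = \frac{269}{72} \left(-50\right) = - \frac{6725}{36}$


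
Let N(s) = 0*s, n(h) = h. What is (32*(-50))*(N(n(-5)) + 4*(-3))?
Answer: 19200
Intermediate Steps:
N(s) = 0
(32*(-50))*(N(n(-5)) + 4*(-3)) = (32*(-50))*(0 + 4*(-3)) = -1600*(0 - 12) = -1600*(-12) = 19200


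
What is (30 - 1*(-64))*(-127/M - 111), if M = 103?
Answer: -1086640/103 ≈ -10550.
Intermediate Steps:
(30 - 1*(-64))*(-127/M - 111) = (30 - 1*(-64))*(-127/103 - 111) = (30 + 64)*(-127*1/103 - 111) = 94*(-127/103 - 111) = 94*(-11560/103) = -1086640/103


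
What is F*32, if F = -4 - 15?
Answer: -608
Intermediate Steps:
F = -19
F*32 = -19*32 = -608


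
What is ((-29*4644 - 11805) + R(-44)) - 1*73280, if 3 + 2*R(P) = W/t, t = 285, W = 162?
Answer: -41754821/190 ≈ -2.1976e+5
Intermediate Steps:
R(P) = -231/190 (R(P) = -3/2 + (162/285)/2 = -3/2 + (162*(1/285))/2 = -3/2 + (1/2)*(54/95) = -3/2 + 27/95 = -231/190)
((-29*4644 - 11805) + R(-44)) - 1*73280 = ((-29*4644 - 11805) - 231/190) - 1*73280 = ((-134676 - 11805) - 231/190) - 73280 = (-146481 - 231/190) - 73280 = -27831621/190 - 73280 = -41754821/190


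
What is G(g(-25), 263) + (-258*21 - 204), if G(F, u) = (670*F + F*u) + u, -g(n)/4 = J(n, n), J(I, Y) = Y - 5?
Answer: 106601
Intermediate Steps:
J(I, Y) = -5 + Y
g(n) = 20 - 4*n (g(n) = -4*(-5 + n) = 20 - 4*n)
G(F, u) = u + 670*F + F*u
G(g(-25), 263) + (-258*21 - 204) = (263 + 670*(20 - 4*(-25)) + (20 - 4*(-25))*263) + (-258*21 - 204) = (263 + 670*(20 + 100) + (20 + 100)*263) + (-5418 - 204) = (263 + 670*120 + 120*263) - 5622 = (263 + 80400 + 31560) - 5622 = 112223 - 5622 = 106601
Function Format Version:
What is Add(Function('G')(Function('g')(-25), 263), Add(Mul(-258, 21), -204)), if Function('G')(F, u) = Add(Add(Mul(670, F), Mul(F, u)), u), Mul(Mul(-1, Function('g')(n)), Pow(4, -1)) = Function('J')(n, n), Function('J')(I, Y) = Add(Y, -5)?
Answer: 106601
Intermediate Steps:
Function('J')(I, Y) = Add(-5, Y)
Function('g')(n) = Add(20, Mul(-4, n)) (Function('g')(n) = Mul(-4, Add(-5, n)) = Add(20, Mul(-4, n)))
Function('G')(F, u) = Add(u, Mul(670, F), Mul(F, u))
Add(Function('G')(Function('g')(-25), 263), Add(Mul(-258, 21), -204)) = Add(Add(263, Mul(670, Add(20, Mul(-4, -25))), Mul(Add(20, Mul(-4, -25)), 263)), Add(Mul(-258, 21), -204)) = Add(Add(263, Mul(670, Add(20, 100)), Mul(Add(20, 100), 263)), Add(-5418, -204)) = Add(Add(263, Mul(670, 120), Mul(120, 263)), -5622) = Add(Add(263, 80400, 31560), -5622) = Add(112223, -5622) = 106601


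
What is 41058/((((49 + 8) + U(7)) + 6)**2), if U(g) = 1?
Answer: 20529/2048 ≈ 10.024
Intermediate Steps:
41058/((((49 + 8) + U(7)) + 6)**2) = 41058/((((49 + 8) + 1) + 6)**2) = 41058/(((57 + 1) + 6)**2) = 41058/((58 + 6)**2) = 41058/(64**2) = 41058/4096 = 41058*(1/4096) = 20529/2048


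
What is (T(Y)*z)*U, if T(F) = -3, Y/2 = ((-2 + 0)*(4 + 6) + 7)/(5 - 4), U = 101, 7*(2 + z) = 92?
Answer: -23634/7 ≈ -3376.3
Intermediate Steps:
z = 78/7 (z = -2 + (1/7)*92 = -2 + 92/7 = 78/7 ≈ 11.143)
Y = -26 (Y = 2*(((-2 + 0)*(4 + 6) + 7)/(5 - 4)) = 2*((-2*10 + 7)/1) = 2*((-20 + 7)*1) = 2*(-13*1) = 2*(-13) = -26)
(T(Y)*z)*U = -3*78/7*101 = -234/7*101 = -23634/7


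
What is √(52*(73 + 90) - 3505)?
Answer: √4971 ≈ 70.505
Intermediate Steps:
√(52*(73 + 90) - 3505) = √(52*163 - 3505) = √(8476 - 3505) = √4971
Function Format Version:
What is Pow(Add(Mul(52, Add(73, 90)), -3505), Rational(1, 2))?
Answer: Pow(4971, Rational(1, 2)) ≈ 70.505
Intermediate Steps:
Pow(Add(Mul(52, Add(73, 90)), -3505), Rational(1, 2)) = Pow(Add(Mul(52, 163), -3505), Rational(1, 2)) = Pow(Add(8476, -3505), Rational(1, 2)) = Pow(4971, Rational(1, 2))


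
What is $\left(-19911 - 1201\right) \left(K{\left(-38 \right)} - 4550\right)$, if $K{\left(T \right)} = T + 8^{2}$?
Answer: $95510688$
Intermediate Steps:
$K{\left(T \right)} = 64 + T$ ($K{\left(T \right)} = T + 64 = 64 + T$)
$\left(-19911 - 1201\right) \left(K{\left(-38 \right)} - 4550\right) = \left(-19911 - 1201\right) \left(\left(64 - 38\right) - 4550\right) = - 21112 \left(26 - 4550\right) = \left(-21112\right) \left(-4524\right) = 95510688$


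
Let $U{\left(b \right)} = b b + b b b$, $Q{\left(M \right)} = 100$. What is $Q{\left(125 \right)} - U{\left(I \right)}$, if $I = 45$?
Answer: $-93050$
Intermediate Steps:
$U{\left(b \right)} = b^{2} + b^{3}$ ($U{\left(b \right)} = b^{2} + b^{2} b = b^{2} + b^{3}$)
$Q{\left(125 \right)} - U{\left(I \right)} = 100 - 45^{2} \left(1 + 45\right) = 100 - 2025 \cdot 46 = 100 - 93150 = -93050$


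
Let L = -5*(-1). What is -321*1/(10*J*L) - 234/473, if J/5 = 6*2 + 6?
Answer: -401611/709500 ≈ -0.56605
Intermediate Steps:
L = 5
J = 90 (J = 5*(6*2 + 6) = 5*(12 + 6) = 5*18 = 90)
-321*1/(10*J*L) - 234/473 = -321/(-(-10)*5*90) - 234/473 = -321/(-5*(-10)*90) - 234*1/473 = -321/(50*90) - 234/473 = -321/4500 - 234/473 = -321*1/4500 - 234/473 = -107/1500 - 234/473 = -401611/709500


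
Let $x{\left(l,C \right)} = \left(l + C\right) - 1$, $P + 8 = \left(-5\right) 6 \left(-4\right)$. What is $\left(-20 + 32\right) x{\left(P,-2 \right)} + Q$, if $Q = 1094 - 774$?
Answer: $1628$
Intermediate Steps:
$P = 112$ ($P = -8 + \left(-5\right) 6 \left(-4\right) = -8 - -120 = -8 + 120 = 112$)
$x{\left(l,C \right)} = -1 + C + l$ ($x{\left(l,C \right)} = \left(C + l\right) - 1 = -1 + C + l$)
$Q = 320$ ($Q = 1094 - 774 = 320$)
$\left(-20 + 32\right) x{\left(P,-2 \right)} + Q = \left(-20 + 32\right) \left(-1 - 2 + 112\right) + 320 = 12 \cdot 109 + 320 = 1308 + 320 = 1628$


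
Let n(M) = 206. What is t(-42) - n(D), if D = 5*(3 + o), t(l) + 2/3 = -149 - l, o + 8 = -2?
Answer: -941/3 ≈ -313.67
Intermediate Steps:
o = -10 (o = -8 - 2 = -10)
t(l) = -449/3 - l (t(l) = -⅔ + (-149 - l) = -449/3 - l)
D = -35 (D = 5*(3 - 10) = 5*(-7) = -35)
t(-42) - n(D) = (-449/3 - 1*(-42)) - 1*206 = (-449/3 + 42) - 206 = -323/3 - 206 = -941/3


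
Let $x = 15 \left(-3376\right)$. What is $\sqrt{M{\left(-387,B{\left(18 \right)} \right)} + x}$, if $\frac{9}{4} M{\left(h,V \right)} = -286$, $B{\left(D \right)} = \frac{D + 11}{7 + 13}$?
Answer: $\frac{2 i \sqrt{114226}}{3} \approx 225.32 i$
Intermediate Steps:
$B{\left(D \right)} = \frac{11}{20} + \frac{D}{20}$ ($B{\left(D \right)} = \frac{11 + D}{20} = \left(11 + D\right) \frac{1}{20} = \frac{11}{20} + \frac{D}{20}$)
$M{\left(h,V \right)} = - \frac{1144}{9}$ ($M{\left(h,V \right)} = \frac{4}{9} \left(-286\right) = - \frac{1144}{9}$)
$x = -50640$
$\sqrt{M{\left(-387,B{\left(18 \right)} \right)} + x} = \sqrt{- \frac{1144}{9} - 50640} = \sqrt{- \frac{456904}{9}} = \frac{2 i \sqrt{114226}}{3}$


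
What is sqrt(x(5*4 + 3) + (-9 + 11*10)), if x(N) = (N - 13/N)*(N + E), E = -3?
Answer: sqrt(290789)/23 ≈ 23.446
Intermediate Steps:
x(N) = (-3 + N)*(N - 13/N) (x(N) = (N - 13/N)*(N - 3) = (N - 13/N)*(-3 + N) = (-3 + N)*(N - 13/N))
sqrt(x(5*4 + 3) + (-9 + 11*10)) = sqrt((-13 + (5*4 + 3)**2 - 3*(5*4 + 3) + 39/(5*4 + 3)) + (-9 + 11*10)) = sqrt((-13 + (20 + 3)**2 - 3*(20 + 3) + 39/(20 + 3)) + (-9 + 110)) = sqrt((-13 + 23**2 - 3*23 + 39/23) + 101) = sqrt((-13 + 529 - 69 + 39*(1/23)) + 101) = sqrt((-13 + 529 - 69 + 39/23) + 101) = sqrt(10320/23 + 101) = sqrt(12643/23) = sqrt(290789)/23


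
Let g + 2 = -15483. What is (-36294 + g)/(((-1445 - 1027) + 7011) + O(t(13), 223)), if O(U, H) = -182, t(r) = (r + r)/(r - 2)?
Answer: -51779/4357 ≈ -11.884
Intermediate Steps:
t(r) = 2*r/(-2 + r) (t(r) = (2*r)/(-2 + r) = 2*r/(-2 + r))
g = -15485 (g = -2 - 15483 = -15485)
(-36294 + g)/(((-1445 - 1027) + 7011) + O(t(13), 223)) = (-36294 - 15485)/(((-1445 - 1027) + 7011) - 182) = -51779/((-2472 + 7011) - 182) = -51779/(4539 - 182) = -51779/4357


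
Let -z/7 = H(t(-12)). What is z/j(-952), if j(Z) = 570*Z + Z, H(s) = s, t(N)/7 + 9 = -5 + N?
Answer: -91/38828 ≈ -0.0023437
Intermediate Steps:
t(N) = -98 + 7*N (t(N) = -63 + 7*(-5 + N) = -63 + (-35 + 7*N) = -98 + 7*N)
z = 1274 (z = -7*(-98 + 7*(-12)) = -7*(-98 - 84) = -7*(-182) = 1274)
j(Z) = 571*Z
z/j(-952) = 1274/((571*(-952))) = 1274/(-543592) = 1274*(-1/543592) = -91/38828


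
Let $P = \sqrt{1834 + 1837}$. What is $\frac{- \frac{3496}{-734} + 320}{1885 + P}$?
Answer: $\frac{112334690}{651343159} - \frac{59594 \sqrt{3671}}{651343159} \approx 0.16692$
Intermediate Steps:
$P = \sqrt{3671} \approx 60.589$
$\frac{- \frac{3496}{-734} + 320}{1885 + P} = \frac{- \frac{3496}{-734} + 320}{1885 + \sqrt{3671}} = \frac{\left(-3496\right) \left(- \frac{1}{734}\right) + 320}{1885 + \sqrt{3671}} = \frac{\frac{1748}{367} + 320}{1885 + \sqrt{3671}} = \frac{119188}{367 \left(1885 + \sqrt{3671}\right)}$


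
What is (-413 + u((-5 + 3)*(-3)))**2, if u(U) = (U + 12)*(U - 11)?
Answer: 253009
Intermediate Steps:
u(U) = (-11 + U)*(12 + U) (u(U) = (12 + U)*(-11 + U) = (-11 + U)*(12 + U))
(-413 + u((-5 + 3)*(-3)))**2 = (-413 + (-132 + (-5 + 3)*(-3) + ((-5 + 3)*(-3))**2))**2 = (-413 + (-132 - 2*(-3) + (-2*(-3))**2))**2 = (-413 + (-132 + 6 + 6**2))**2 = (-413 + (-132 + 6 + 36))**2 = (-413 - 90)**2 = (-503)**2 = 253009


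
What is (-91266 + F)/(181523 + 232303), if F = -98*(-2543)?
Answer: 11282/29559 ≈ 0.38168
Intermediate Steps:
F = 249214
(-91266 + F)/(181523 + 232303) = (-91266 + 249214)/(181523 + 232303) = 157948/413826 = 157948*(1/413826) = 11282/29559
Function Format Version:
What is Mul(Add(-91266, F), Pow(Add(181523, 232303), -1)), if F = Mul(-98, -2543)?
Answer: Rational(11282, 29559) ≈ 0.38168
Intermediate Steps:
F = 249214
Mul(Add(-91266, F), Pow(Add(181523, 232303), -1)) = Mul(Add(-91266, 249214), Pow(Add(181523, 232303), -1)) = Mul(157948, Pow(413826, -1)) = Mul(157948, Rational(1, 413826)) = Rational(11282, 29559)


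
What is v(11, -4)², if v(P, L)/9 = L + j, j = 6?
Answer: 324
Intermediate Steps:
v(P, L) = 54 + 9*L (v(P, L) = 9*(L + 6) = 9*(6 + L) = 54 + 9*L)
v(11, -4)² = (54 + 9*(-4))² = (54 - 36)² = 18² = 324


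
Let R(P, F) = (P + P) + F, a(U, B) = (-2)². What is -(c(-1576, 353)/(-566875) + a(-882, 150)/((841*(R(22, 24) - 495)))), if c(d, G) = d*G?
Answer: -199779011596/203568780625 ≈ -0.98138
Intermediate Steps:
a(U, B) = 4
R(P, F) = F + 2*P (R(P, F) = 2*P + F = F + 2*P)
c(d, G) = G*d
-(c(-1576, 353)/(-566875) + a(-882, 150)/((841*(R(22, 24) - 495)))) = -((353*(-1576))/(-566875) + 4/((841*((24 + 2*22) - 495)))) = -(-556328*(-1/566875) + 4/((841*((24 + 44) - 495)))) = -(556328/566875 + 4/((841*(68 - 495)))) = -(556328/566875 + 4/((841*(-427)))) = -(556328/566875 + 4/(-359107)) = -(556328/566875 + 4*(-1/359107)) = -(556328/566875 - 4/359107) = -1*199779011596/203568780625 = -199779011596/203568780625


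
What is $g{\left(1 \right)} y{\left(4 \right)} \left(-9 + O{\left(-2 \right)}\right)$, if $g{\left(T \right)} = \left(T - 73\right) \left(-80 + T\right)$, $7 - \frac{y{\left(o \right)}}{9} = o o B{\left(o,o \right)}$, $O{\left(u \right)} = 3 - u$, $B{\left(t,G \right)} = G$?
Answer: $11671776$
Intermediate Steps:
$y{\left(o \right)} = 63 - 9 o^{3}$ ($y{\left(o \right)} = 63 - 9 o o o = 63 - 9 o^{2} o = 63 - 9 o^{3}$)
$g{\left(T \right)} = \left(-80 + T\right) \left(-73 + T\right)$ ($g{\left(T \right)} = \left(-73 + T\right) \left(-80 + T\right) = \left(-80 + T\right) \left(-73 + T\right)$)
$g{\left(1 \right)} y{\left(4 \right)} \left(-9 + O{\left(-2 \right)}\right) = \left(5840 + 1^{2} - 153\right) \left(63 - 9 \cdot 4^{3}\right) \left(-9 + \left(3 - -2\right)\right) = \left(5840 + 1 - 153\right) \left(63 - 576\right) \left(-9 + \left(3 + 2\right)\right) = 5688 \left(63 - 576\right) \left(-9 + 5\right) = 5688 \left(\left(-513\right) \left(-4\right)\right) = 5688 \cdot 2052 = 11671776$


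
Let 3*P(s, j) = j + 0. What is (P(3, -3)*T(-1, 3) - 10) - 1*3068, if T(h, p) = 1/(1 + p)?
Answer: -12313/4 ≈ -3078.3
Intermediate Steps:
P(s, j) = j/3 (P(s, j) = (j + 0)/3 = j/3)
(P(3, -3)*T(-1, 3) - 10) - 1*3068 = (((⅓)*(-3))/(1 + 3) - 10) - 1*3068 = (-1/4 - 10) - 3068 = (-1*¼ - 10) - 3068 = (-¼ - 10) - 3068 = -41/4 - 3068 = -12313/4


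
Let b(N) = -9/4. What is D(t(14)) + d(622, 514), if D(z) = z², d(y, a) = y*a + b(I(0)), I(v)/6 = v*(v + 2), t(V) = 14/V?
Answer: 1278827/4 ≈ 3.1971e+5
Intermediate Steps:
I(v) = 6*v*(2 + v) (I(v) = 6*(v*(v + 2)) = 6*(v*(2 + v)) = 6*v*(2 + v))
b(N) = -9/4 (b(N) = -9*¼ = -9/4)
d(y, a) = -9/4 + a*y (d(y, a) = y*a - 9/4 = a*y - 9/4 = -9/4 + a*y)
D(t(14)) + d(622, 514) = (14/14)² + (-9/4 + 514*622) = (14*(1/14))² + (-9/4 + 319708) = 1² + 1278823/4 = 1 + 1278823/4 = 1278827/4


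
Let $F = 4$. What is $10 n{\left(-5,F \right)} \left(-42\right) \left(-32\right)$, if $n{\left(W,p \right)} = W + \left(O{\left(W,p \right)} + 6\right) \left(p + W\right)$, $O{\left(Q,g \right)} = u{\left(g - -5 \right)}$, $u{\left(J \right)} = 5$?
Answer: $-215040$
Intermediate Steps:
$O{\left(Q,g \right)} = 5$
$n{\left(W,p \right)} = 11 p + 12 W$ ($n{\left(W,p \right)} = W + \left(5 + 6\right) \left(p + W\right) = W + 11 \left(W + p\right) = W + \left(11 W + 11 p\right) = 11 p + 12 W$)
$10 n{\left(-5,F \right)} \left(-42\right) \left(-32\right) = 10 \left(11 \cdot 4 + 12 \left(-5\right)\right) \left(-42\right) \left(-32\right) = 10 \left(44 - 60\right) \left(-42\right) \left(-32\right) = 10 \left(-16\right) \left(-42\right) \left(-32\right) = \left(-160\right) \left(-42\right) \left(-32\right) = 6720 \left(-32\right) = -215040$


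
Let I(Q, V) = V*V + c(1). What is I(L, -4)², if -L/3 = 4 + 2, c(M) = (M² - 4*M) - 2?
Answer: 121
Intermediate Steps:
c(M) = -2 + M² - 4*M
L = -18 (L = -3*(4 + 2) = -3*6 = -18)
I(Q, V) = -5 + V² (I(Q, V) = V*V + (-2 + 1² - 4*1) = V² + (-2 + 1 - 4) = V² - 5 = -5 + V²)
I(L, -4)² = (-5 + (-4)²)² = (-5 + 16)² = 11² = 121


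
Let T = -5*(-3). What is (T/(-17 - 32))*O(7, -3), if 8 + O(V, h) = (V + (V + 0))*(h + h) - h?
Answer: 1335/49 ≈ 27.245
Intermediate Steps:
T = 15
O(V, h) = -8 - h + 4*V*h (O(V, h) = -8 + ((V + (V + 0))*(h + h) - h) = -8 + ((V + V)*(2*h) - h) = -8 + ((2*V)*(2*h) - h) = -8 + (4*V*h - h) = -8 + (-h + 4*V*h) = -8 - h + 4*V*h)
(T/(-17 - 32))*O(7, -3) = (15/(-17 - 32))*(-8 - 1*(-3) + 4*7*(-3)) = (15/(-49))*(-8 + 3 - 84) = -1/49*15*(-89) = -15/49*(-89) = 1335/49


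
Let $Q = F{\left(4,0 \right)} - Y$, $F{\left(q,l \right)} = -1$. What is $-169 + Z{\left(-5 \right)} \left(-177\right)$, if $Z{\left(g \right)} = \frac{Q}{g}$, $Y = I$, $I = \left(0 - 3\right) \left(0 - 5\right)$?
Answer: $- \frac{3677}{5} \approx -735.4$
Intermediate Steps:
$I = 15$ ($I = \left(-3\right) \left(-5\right) = 15$)
$Y = 15$
$Q = -16$ ($Q = -1 - 15 = -16$)
$Z{\left(g \right)} = - \frac{16}{g}$
$-169 + Z{\left(-5 \right)} \left(-177\right) = -169 + - \frac{16}{-5} \left(-177\right) = -169 + \left(-16\right) \left(- \frac{1}{5}\right) \left(-177\right) = -169 + \frac{16}{5} \left(-177\right) = -169 - \frac{2832}{5} = - \frac{3677}{5}$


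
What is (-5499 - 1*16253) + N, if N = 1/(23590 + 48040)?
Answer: -1558095759/71630 ≈ -21752.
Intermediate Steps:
N = 1/71630 ≈ 1.3961e-5
(-5499 - 1*16253) + N = (-5499 - 1*16253) + 1/71630 = (-5499 - 16253) + 1/71630 = -21752 + 1/71630 = -1558095759/71630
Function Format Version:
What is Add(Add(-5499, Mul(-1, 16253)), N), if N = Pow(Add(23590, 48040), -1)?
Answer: Rational(-1558095759, 71630) ≈ -21752.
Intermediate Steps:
N = Rational(1, 71630) (N = Pow(71630, -1) = Rational(1, 71630) ≈ 1.3961e-5)
Add(Add(-5499, Mul(-1, 16253)), N) = Add(Add(-5499, Mul(-1, 16253)), Rational(1, 71630)) = Add(Add(-5499, -16253), Rational(1, 71630)) = Add(-21752, Rational(1, 71630)) = Rational(-1558095759, 71630)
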